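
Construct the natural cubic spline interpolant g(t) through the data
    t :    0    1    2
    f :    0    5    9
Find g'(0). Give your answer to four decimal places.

5.2500

Write m_i for g''(x_i). With h_i = 1, 1 and divided differences Δ_i = 5, 4, the continuity of g' gives the tridiagonal system
  1·m_0 + 4·m_1 + 1·m_2 = 6(Δ_1 - Δ_0) = -6
Natural end conditions: m_0 = m_2 = 0.
Hence m_0 = 0, m_1 = -3/2, m_2 = 0.
On [0, 1], g'(t) = b_0 + 2c_0·t + 3d_0·t² with b_0 = Δ_0 - h_0(2m_0 + m_1)/6 = 21/4, c_0 = m_0/2 = 0, d_0 = (m_1 - m_0)/(6h_0) = -1/4. So g'(0) = 21/4.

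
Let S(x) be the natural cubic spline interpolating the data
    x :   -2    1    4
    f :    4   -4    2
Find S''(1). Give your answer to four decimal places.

2.3333

Let M_i = S''(x_i). Step sizes h_i = 3, 3; slopes of the chords Δ_i = (y_(i+1) - y_i)/h_i = -8/3, 2.
  3·M_0 + 12·M_1 + 3·M_2 = 6(Δ_1 - Δ_0) = 28
Natural end conditions: M_0 = M_2 = 0.
Hence M_0 = 0, M_1 = 7/3, M_2 = 0.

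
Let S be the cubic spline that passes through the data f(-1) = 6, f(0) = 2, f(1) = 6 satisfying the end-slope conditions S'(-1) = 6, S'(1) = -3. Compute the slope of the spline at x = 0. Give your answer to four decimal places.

Put M_i = S'' at the i-th knot. Here h = (1, 1) and Δ = (-4, 4), so the interior equations h_(i-1)·M_(i-1) + 2(h_(i-1)+h_i)·M_i + h_i·M_(i+1) = 6(Δ_i − Δ_(i-1)) read
  1·M_0 + 4·M_1 + 1·M_2 = 6(Δ_1 - Δ_0) = 48
Clamped end conditions give two more equations: 2h_0·M_0 + h_0·M_1 = 6(Δ_0 - S'(-1)) = -60 and h_1·M_1 + 2h_1·M_2 = 6(S'(1) - Δ_1) = -42.
Forward elimination and back-substitution give M_0 = -93/2, M_1 = 33, M_2 = -75/2.
On [0, 1], S'(x) = b_1 + 2c_1·x + 3d_1·x² with b_1 = Δ_1 - h_1(2M_1 + M_2)/6 = -3/4, c_1 = M_1/2 = 33/2, d_1 = (M_2 - M_1)/(6h_1) = -47/4. So S'(0) = -3/4.

-0.7500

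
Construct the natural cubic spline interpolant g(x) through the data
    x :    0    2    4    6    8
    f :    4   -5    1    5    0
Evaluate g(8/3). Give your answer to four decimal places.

Let σ_i = g''(x_i). Step sizes h_i = 2, 2, 2, 2; slopes of the chords Δ_i = (y_(i+1) - y_i)/h_i = -9/2, 3, 2, -5/2.
  2·σ_0 + 8·σ_1 + 2·σ_2 = 6(Δ_1 - Δ_0) = 45
  2·σ_1 + 8·σ_2 + 2·σ_3 = 6(Δ_2 - Δ_1) = -6
  2·σ_2 + 8·σ_3 + 2·σ_4 = 6(Δ_3 - Δ_2) = -27
Natural end conditions: σ_0 = σ_4 = 0.
Forward elimination and back-substitution give σ_0 = 0, σ_1 = 6, σ_2 = -3/2, σ_3 = -3, σ_4 = 0.
On [2, 4], g(x) = -5 - 1/2·(x - 2) + 3·(x - 2)² - 5/8·(x - 2)³.
With (x - 2) = 2/3: g(8/3) = -113/27.

-4.1852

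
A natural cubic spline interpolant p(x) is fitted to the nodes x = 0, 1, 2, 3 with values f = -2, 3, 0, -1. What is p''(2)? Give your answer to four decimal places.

Put m_i = p'' at the i-th knot. Here h = (1, 1, 1) and Δ = (5, -3, -1), so the interior equations h_(i-1)·m_(i-1) + 2(h_(i-1)+h_i)·m_i + h_i·m_(i+1) = 6(Δ_i − Δ_(i-1)) read
  1·m_0 + 4·m_1 + 1·m_2 = 6(Δ_1 - Δ_0) = -48
  1·m_1 + 4·m_2 + 1·m_3 = 6(Δ_2 - Δ_1) = 12
Natural end conditions: m_0 = m_3 = 0.
Hence m_0 = 0, m_1 = -68/5, m_2 = 32/5, m_3 = 0.

6.4000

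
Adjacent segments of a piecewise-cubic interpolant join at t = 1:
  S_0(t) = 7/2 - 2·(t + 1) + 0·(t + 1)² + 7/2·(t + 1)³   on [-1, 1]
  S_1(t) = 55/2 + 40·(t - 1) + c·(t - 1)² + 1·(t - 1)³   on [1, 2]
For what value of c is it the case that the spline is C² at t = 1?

21

S_0''(t) = 0 + 21·(t + 1), so S_0''(1) = 42. On the right, S_1''(1) = 2c, so c = 21.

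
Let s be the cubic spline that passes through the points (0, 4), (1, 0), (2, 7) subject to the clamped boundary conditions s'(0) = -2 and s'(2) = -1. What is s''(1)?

32

With σ_i denoting the second derivative at x_i, h_i = 1, 1, and Δ_i = (y_(i+1) − y_i)/h_i = -4, 7:
  1·σ_0 + 4·σ_1 + 1·σ_2 = 6(Δ_1 - Δ_0) = 66
Clamped end conditions give two more equations: 2h_0·σ_0 + h_0·σ_1 = 6(Δ_0 - s'(0)) = -12 and h_1·σ_1 + 2h_1·σ_2 = 6(s'(2) - Δ_1) = -48.
Hence σ_0 = -22, σ_1 = 32, σ_2 = -40.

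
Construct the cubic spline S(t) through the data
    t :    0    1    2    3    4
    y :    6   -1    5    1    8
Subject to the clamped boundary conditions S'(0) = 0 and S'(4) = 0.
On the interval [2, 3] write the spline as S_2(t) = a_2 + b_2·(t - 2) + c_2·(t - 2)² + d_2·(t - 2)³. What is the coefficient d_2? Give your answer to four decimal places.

With m_i denoting the second derivative at x_i, h_i = 1, 1, 1, 1, and Δ_i = (y_(i+1) − y_i)/h_i = -7, 6, -4, 7:
  1·m_0 + 4·m_1 + 1·m_2 = 6(Δ_1 - Δ_0) = 78
  1·m_1 + 4·m_2 + 1·m_3 = 6(Δ_2 - Δ_1) = -60
  1·m_2 + 4·m_3 + 1·m_4 = 6(Δ_3 - Δ_2) = 66
Clamped end conditions give two more equations: 2h_0·m_0 + h_0·m_1 = 6(Δ_0 - S'(0)) = -42 and h_3·m_3 + 2h_3·m_4 = 6(S'(4) - Δ_3) = -42.
Forward elimination and back-substitution give m_0 = -279/7, m_1 = 264/7, m_2 = -33, m_3 = 240/7, m_4 = -267/7.
On [2, 3], with S_2(t) = a_2 + b_2·(t - 2) + c_2·(t - 2)² + d_2·(t - 2)³: c_2 = m_2/2 = -33/2, d_2 = (m_3 - m_2)/(6h_2) = 157/14, b_2 = Δ_2 - h_2(2m_2 + m_3)/6 = 9/7.

11.2143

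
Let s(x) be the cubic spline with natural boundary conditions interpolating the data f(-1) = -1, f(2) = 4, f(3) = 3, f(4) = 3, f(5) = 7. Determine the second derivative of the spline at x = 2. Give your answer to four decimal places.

-2.0690

Let σ_i = s''(x_i). Step sizes h_i = 3, 1, 1, 1; slopes of the chords Δ_i = (y_(i+1) - y_i)/h_i = 5/3, -1, 0, 4.
  3·σ_0 + 8·σ_1 + 1·σ_2 = 6(Δ_1 - Δ_0) = -16
  1·σ_1 + 4·σ_2 + 1·σ_3 = 6(Δ_2 - Δ_1) = 6
  1·σ_2 + 4·σ_3 + 1·σ_4 = 6(Δ_3 - Δ_2) = 24
Natural end conditions: σ_0 = σ_4 = 0.
Forward elimination and back-substitution give σ_0 = 0, σ_1 = -60/29, σ_2 = 16/29, σ_3 = 170/29, σ_4 = 0.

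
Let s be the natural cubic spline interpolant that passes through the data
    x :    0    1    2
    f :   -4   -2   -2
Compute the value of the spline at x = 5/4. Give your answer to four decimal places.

Let m_i = s''(x_i). Step sizes h_i = 1, 1; slopes of the chords Δ_i = (y_(i+1) - y_i)/h_i = 2, 0.
  1·m_0 + 4·m_1 + 1·m_2 = 6(Δ_1 - Δ_0) = -12
Natural end conditions: m_0 = m_2 = 0.
Hence m_0 = 0, m_1 = -3, m_2 = 0.
On [1, 2], s(x) = -2 + 1·(x - 1) - 3/2·(x - 1)² + 1/2·(x - 1)³.
With (x - 1) = 1/4: s(5/4) = -235/128.

-1.8359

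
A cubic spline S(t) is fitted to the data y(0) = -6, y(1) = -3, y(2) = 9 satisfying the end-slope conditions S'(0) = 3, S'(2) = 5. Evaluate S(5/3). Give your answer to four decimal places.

Let M_i = S''(x_i). Step sizes h_i = 1, 1; slopes of the chords Δ_i = (y_(i+1) - y_i)/h_i = 3, 12.
  1·M_0 + 4·M_1 + 1·M_2 = 6(Δ_1 - Δ_0) = 54
Clamped end conditions give two more equations: 2h_0·M_0 + h_0·M_1 = 6(Δ_0 - S'(0)) = 0 and h_1·M_1 + 2h_1·M_2 = 6(S'(2) - Δ_1) = -42.
Solving the tridiagonal system: M_0 = -25/2, M_1 = 25, M_2 = -67/2.
On [1, 2], S(t) = -3 + 37/4·(t - 1) + 25/2·(t - 1)² - 39/4·(t - 1)³.
With (t - 1) = 2/3: S(5/3) = 35/6.

5.8333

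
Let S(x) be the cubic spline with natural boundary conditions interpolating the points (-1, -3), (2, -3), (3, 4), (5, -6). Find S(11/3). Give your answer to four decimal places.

3.9133

With M_i denoting the second derivative at x_i, h_i = 3, 1, 2, and Δ_i = (y_(i+1) − y_i)/h_i = 0, 7, -5:
  3·M_0 + 8·M_1 + 1·M_2 = 6(Δ_1 - Δ_0) = 42
  1·M_1 + 6·M_2 + 2·M_3 = 6(Δ_2 - Δ_1) = -72
Natural end conditions: M_0 = M_3 = 0.
Hence M_0 = 0, M_1 = 324/47, M_2 = -618/47, M_3 = 0.
On [3, 5], S(x) = 4 + 177/47·(x - 3) - 309/47·(x - 3)² + 103/94·(x - 3)³.
With (x - 3) = 2/3: S(11/3) = 4966/1269.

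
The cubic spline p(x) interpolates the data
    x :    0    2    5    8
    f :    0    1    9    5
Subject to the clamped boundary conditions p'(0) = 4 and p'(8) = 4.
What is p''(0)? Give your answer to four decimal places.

-7.3947

Let m_i = p''(x_i). Step sizes h_i = 2, 3, 3; slopes of the chords Δ_i = (y_(i+1) - y_i)/h_i = 1/2, 8/3, -4/3.
  2·m_0 + 10·m_1 + 3·m_2 = 6(Δ_1 - Δ_0) = 13
  3·m_1 + 12·m_2 + 3·m_3 = 6(Δ_2 - Δ_1) = -24
Clamped end conditions give two more equations: 2h_0·m_0 + h_0·m_1 = 6(Δ_0 - p'(0)) = -21 and h_2·m_2 + 2h_2·m_3 = 6(p'(8) - Δ_2) = 32.
Solving: m_0 = -281/38, m_1 = 163/38, m_2 = -287/57, m_3 = 895/114.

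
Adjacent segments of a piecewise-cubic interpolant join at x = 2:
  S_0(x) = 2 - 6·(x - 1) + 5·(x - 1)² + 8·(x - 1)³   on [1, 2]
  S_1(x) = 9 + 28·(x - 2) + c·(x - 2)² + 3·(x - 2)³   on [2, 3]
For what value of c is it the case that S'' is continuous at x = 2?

29

S_0''(x) = 10 + 48·(x - 1), so S_0''(2) = 58. On the right, S_1''(2) = 2c, so c = 29.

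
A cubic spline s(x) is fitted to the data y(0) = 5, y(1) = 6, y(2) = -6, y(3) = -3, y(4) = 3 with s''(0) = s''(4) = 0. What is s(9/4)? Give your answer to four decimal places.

-6.7734

Write M_i for s''(x_i). With h_i = 1, 1, 1, 1 and divided differences Δ_i = 1, -12, 3, 6, the continuity of s' gives the tridiagonal system
  1·M_0 + 4·M_1 + 1·M_2 = 6(Δ_1 - Δ_0) = -78
  1·M_1 + 4·M_2 + 1·M_3 = 6(Δ_2 - Δ_1) = 90
  1·M_2 + 4·M_3 + 1·M_4 = 6(Δ_3 - Δ_2) = 18
Natural end conditions: M_0 = M_4 = 0.
Hence M_0 = 0, M_1 = -27, M_2 = 30, M_3 = -3, M_4 = 0.
On [2, 3], s(x) = -6 - 13/2·(x - 2) + 15·(x - 2)² - 11/2·(x - 2)³.
With (x - 2) = 1/4: s(9/4) = -867/128.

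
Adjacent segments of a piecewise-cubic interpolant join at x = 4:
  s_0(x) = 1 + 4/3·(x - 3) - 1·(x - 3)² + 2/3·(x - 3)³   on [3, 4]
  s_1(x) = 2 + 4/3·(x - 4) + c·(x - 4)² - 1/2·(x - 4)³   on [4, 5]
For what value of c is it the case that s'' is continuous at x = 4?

s_0''(x) = -2 + 4·(x - 3), so s_0''(4) = 2. On the right, s_1''(4) = 2c, so c = 1.

1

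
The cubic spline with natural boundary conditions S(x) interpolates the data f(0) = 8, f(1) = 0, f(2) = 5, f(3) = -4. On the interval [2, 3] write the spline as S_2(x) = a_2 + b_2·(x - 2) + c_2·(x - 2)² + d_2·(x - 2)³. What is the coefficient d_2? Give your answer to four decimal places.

With σ_i denoting the second derivative at x_i, h_i = 1, 1, 1, and Δ_i = (y_(i+1) − y_i)/h_i = -8, 5, -9:
  1·σ_0 + 4·σ_1 + 1·σ_2 = 6(Δ_1 - Δ_0) = 78
  1·σ_1 + 4·σ_2 + 1·σ_3 = 6(Δ_2 - Δ_1) = -84
Natural end conditions: σ_0 = σ_3 = 0.
Hence σ_0 = 0, σ_1 = 132/5, σ_2 = -138/5, σ_3 = 0.
On [2, 3], with S_2(x) = a_2 + b_2·(x - 2) + c_2·(x - 2)² + d_2·(x - 2)³: c_2 = σ_2/2 = -69/5, d_2 = (σ_3 - σ_2)/(6h_2) = 23/5, b_2 = Δ_2 - h_2(2σ_2 + σ_3)/6 = 1/5.

4.6000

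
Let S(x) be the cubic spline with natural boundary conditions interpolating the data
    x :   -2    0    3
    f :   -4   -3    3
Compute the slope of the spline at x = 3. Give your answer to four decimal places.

With σ_i denoting the second derivative at x_i, h_i = 2, 3, and Δ_i = (y_(i+1) − y_i)/h_i = 1/2, 2:
  2·σ_0 + 10·σ_1 + 3·σ_2 = 6(Δ_1 - Δ_0) = 9
Natural end conditions: σ_0 = σ_2 = 0.
Forward elimination and back-substitution give σ_0 = 0, σ_1 = 9/10, σ_2 = 0.
On [0, 3], S'(x) = b_1 + 2c_1·x + 3d_1·x² with b_1 = Δ_1 - h_1(2σ_1 + σ_2)/6 = 11/10, c_1 = σ_1/2 = 9/20, d_1 = (σ_2 - σ_1)/(6h_1) = -1/20. So S'(3) = 49/20.

2.4500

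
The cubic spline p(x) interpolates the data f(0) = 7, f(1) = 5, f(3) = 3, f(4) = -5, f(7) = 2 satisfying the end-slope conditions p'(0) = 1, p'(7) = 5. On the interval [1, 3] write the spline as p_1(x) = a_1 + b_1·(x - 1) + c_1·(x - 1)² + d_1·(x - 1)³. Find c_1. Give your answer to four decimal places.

Write m_i for p''(x_i). With h_i = 1, 2, 1, 3 and divided differences Δ_i = -2, -1, -8, 7/3, the continuity of p' gives the tridiagonal system
  1·m_0 + 6·m_1 + 2·m_2 = 6(Δ_1 - Δ_0) = 6
  2·m_1 + 6·m_2 + 1·m_3 = 6(Δ_2 - Δ_1) = -42
  1·m_2 + 8·m_3 + 3·m_4 = 6(Δ_3 - Δ_2) = 62
Clamped end conditions give two more equations: 2h_0·m_0 + h_0·m_1 = 6(Δ_0 - p'(0)) = -18 and h_3·m_3 + 2h_3·m_4 = 6(p'(7) - Δ_3) = 16.
Hence m_0 = -753/61, m_1 = 408/61, m_2 = -1329/122, m_3 = 609/61, m_4 = -851/366.
On [1, 3], with p_1(x) = a_1 + b_1·(x - 1) + c_1·(x - 1)² + d_1·(x - 1)³: c_1 = m_1/2 = 204/61, d_1 = (m_2 - m_1)/(6h_1) = -715/488, b_1 = Δ_1 - h_1(2m_1 + m_2)/6 = -223/122.

3.3443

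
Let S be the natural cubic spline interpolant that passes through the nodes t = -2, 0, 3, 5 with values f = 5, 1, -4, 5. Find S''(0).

Write m_i for S''(x_i). With h_i = 2, 3, 2 and divided differences Δ_i = -2, -5/3, 9/2, the continuity of S' gives the tridiagonal system
  2·m_0 + 10·m_1 + 3·m_2 = 6(Δ_1 - Δ_0) = 2
  3·m_1 + 10·m_2 + 2·m_3 = 6(Δ_2 - Δ_1) = 37
Natural end conditions: m_0 = m_3 = 0.
Solving the tridiagonal system: m_0 = 0, m_1 = -1, m_2 = 4, m_3 = 0.

-1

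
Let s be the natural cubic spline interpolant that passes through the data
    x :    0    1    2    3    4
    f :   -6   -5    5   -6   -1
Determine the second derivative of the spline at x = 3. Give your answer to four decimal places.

With M_i denoting the second derivative at x_i, h_i = 1, 1, 1, 1, and Δ_i = (y_(i+1) − y_i)/h_i = 1, 10, -11, 5:
  1·M_0 + 4·M_1 + 1·M_2 = 6(Δ_1 - Δ_0) = 54
  1·M_1 + 4·M_2 + 1·M_3 = 6(Δ_2 - Δ_1) = -126
  1·M_2 + 4·M_3 + 1·M_4 = 6(Δ_3 - Δ_2) = 96
Natural end conditions: M_0 = M_4 = 0.
Hence M_0 = 0, M_1 = 705/28, M_2 = -327/7, M_3 = 999/28, M_4 = 0.

35.6786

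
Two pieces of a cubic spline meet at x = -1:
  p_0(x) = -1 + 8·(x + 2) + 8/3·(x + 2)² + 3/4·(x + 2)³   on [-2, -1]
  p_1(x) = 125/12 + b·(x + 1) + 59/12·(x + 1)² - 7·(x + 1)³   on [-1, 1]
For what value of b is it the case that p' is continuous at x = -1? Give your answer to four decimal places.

15.5833

p_0'(x) = 8 + 16/3·(x + 2) + 9/4·(x + 2)², so p_0'(-1) = 187/12. On the right, p_1'(-1) = b, so b = 187/12.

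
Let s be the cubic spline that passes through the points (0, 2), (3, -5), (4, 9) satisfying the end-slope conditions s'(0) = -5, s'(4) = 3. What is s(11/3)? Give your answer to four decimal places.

Write M_i for s''(x_i). With h_i = 3, 1 and divided differences Δ_i = -7/3, 14, the continuity of s' gives the tridiagonal system
  3·M_0 + 8·M_1 + 1·M_2 = 6(Δ_1 - Δ_0) = 98
Clamped end conditions give two more equations: 2h_0·M_0 + h_0·M_1 = 6(Δ_0 - s'(0)) = 16 and h_1·M_1 + 2h_1·M_2 = 6(s'(4) - Δ_1) = -66.
Forward elimination and back-substitution give M_0 = -91/12, M_1 = 41/2, M_2 = -173/4.
On [3, 4], s(t) = -5 + 115/8·(t - 3) + 41/4·(t - 3)² - 85/8·(t - 3)³.
With (t - 3) = 2/3: s(11/3) = 647/108.

5.9907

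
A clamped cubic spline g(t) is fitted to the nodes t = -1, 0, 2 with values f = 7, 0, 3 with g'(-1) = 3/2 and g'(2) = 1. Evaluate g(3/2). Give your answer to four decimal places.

Let m_i = g''(x_i). Step sizes h_i = 1, 2; slopes of the chords Δ_i = (y_(i+1) - y_i)/h_i = -7, 3/2.
  1·m_0 + 6·m_1 + 2·m_2 = 6(Δ_1 - Δ_0) = 51
Clamped end conditions give two more equations: 2h_0·m_0 + h_0·m_1 = 6(Δ_0 - g'(-1)) = -51 and h_1·m_1 + 2h_1·m_2 = 6(g'(2) - Δ_1) = -3.
Hence m_0 = -205/6, m_1 = 52/3, m_2 = -113/12.
On [0, 2], g(t) = 0 - 83/12·t + 26/3·t² - 107/48·t³.
With t = 3/2: g(3/2) = 205/128.

1.6016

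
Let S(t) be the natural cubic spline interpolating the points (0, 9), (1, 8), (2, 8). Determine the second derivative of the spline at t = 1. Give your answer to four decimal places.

With m_i denoting the second derivative at x_i, h_i = 1, 1, and Δ_i = (y_(i+1) − y_i)/h_i = -1, 0:
  1·m_0 + 4·m_1 + 1·m_2 = 6(Δ_1 - Δ_0) = 6
Natural end conditions: m_0 = m_2 = 0.
Forward elimination and back-substitution give m_0 = 0, m_1 = 3/2, m_2 = 0.

1.5000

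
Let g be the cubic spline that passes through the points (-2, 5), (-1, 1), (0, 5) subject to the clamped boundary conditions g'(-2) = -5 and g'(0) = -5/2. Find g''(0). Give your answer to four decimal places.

Write σ_i for g''(x_i). With h_i = 1, 1 and divided differences Δ_i = -4, 4, the continuity of g' gives the tridiagonal system
  1·σ_0 + 4·σ_1 + 1·σ_2 = 6(Δ_1 - Δ_0) = 48
Clamped end conditions give two more equations: 2h_0·σ_0 + h_0·σ_1 = 6(Δ_0 - g'(-2)) = 6 and h_1·σ_1 + 2h_1·σ_2 = 6(g'(0) - Δ_1) = -39.
Hence σ_0 = -31/4, σ_1 = 43/2, σ_2 = -121/4.

-30.2500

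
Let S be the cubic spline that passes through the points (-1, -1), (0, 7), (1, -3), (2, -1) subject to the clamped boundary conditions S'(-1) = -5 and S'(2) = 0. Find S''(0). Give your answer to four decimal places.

-52.6667

Let M_i = S''(x_i). Step sizes h_i = 1, 1, 1; slopes of the chords Δ_i = (y_(i+1) - y_i)/h_i = 8, -10, 2.
  1·M_0 + 4·M_1 + 1·M_2 = 6(Δ_1 - Δ_0) = -108
  1·M_1 + 4·M_2 + 1·M_3 = 6(Δ_2 - Δ_1) = 72
Clamped end conditions give two more equations: 2h_0·M_0 + h_0·M_1 = 6(Δ_0 - S'(-1)) = 78 and h_2·M_2 + 2h_2·M_3 = 6(S'(2) - Δ_2) = -12.
Solving the tridiagonal system: M_0 = 196/3, M_1 = -158/3, M_2 = 112/3, M_3 = -74/3.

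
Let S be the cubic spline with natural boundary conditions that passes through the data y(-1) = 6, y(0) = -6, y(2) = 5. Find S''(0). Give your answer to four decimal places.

17.5000

Let m_i = S''(x_i). Step sizes h_i = 1, 2; slopes of the chords Δ_i = (y_(i+1) - y_i)/h_i = -12, 11/2.
  1·m_0 + 6·m_1 + 2·m_2 = 6(Δ_1 - Δ_0) = 105
Natural end conditions: m_0 = m_2 = 0.
Hence m_0 = 0, m_1 = 35/2, m_2 = 0.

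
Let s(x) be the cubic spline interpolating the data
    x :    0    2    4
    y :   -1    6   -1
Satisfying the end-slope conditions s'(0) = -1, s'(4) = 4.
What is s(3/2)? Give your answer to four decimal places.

Let M_i = s''(x_i). Step sizes h_i = 2, 2; slopes of the chords Δ_i = (y_(i+1) - y_i)/h_i = 7/2, -7/2.
  2·M_0 + 8·M_1 + 2·M_2 = 6(Δ_1 - Δ_0) = -42
Clamped end conditions give two more equations: 2h_0·M_0 + h_0·M_1 = 6(Δ_0 - s'(0)) = 27 and h_1·M_1 + 2h_1·M_2 = 6(s'(4) - Δ_1) = 45.
Hence M_0 = 53/4, M_1 = -13, M_2 = 71/4.
On [0, 2], s(x) = -1 - 1·x + 53/8·x² - 35/16·x³.
With x = 3/2: s(3/2) = 643/128.

5.0234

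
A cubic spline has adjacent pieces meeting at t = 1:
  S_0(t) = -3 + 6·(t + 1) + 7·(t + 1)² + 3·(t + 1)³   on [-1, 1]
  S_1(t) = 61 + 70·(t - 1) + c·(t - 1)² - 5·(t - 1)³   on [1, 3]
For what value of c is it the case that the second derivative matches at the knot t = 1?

25

S_0''(t) = 14 + 18·(t + 1), so S_0''(1) = 50. On the right, S_1''(1) = 2c, so c = 25.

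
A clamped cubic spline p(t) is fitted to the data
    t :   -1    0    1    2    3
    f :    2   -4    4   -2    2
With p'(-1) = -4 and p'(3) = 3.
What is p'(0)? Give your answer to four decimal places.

Let M_i = p''(x_i). Step sizes h_i = 1, 1, 1, 1; slopes of the chords Δ_i = (y_(i+1) - y_i)/h_i = -6, 8, -6, 4.
  1·M_0 + 4·M_1 + 1·M_2 = 6(Δ_1 - Δ_0) = 84
  1·M_1 + 4·M_2 + 1·M_3 = 6(Δ_2 - Δ_1) = -84
  1·M_2 + 4·M_3 + 1·M_4 = 6(Δ_3 - Δ_2) = 60
Clamped end conditions give two more equations: 2h_0·M_0 + h_0·M_1 = 6(Δ_0 - p'(-1)) = -12 and h_3·M_3 + 2h_3·M_4 = 6(p'(3) - Δ_3) = -6.
Solving: M_0 = -677/28, M_1 = 509/14, M_2 = -149/4, M_3 = 401/14, M_4 = -485/28.
On [0, 1], p'(t) = b_1 + 2c_1·t + 3d_1·t² with b_1 = Δ_1 - h_1(2M_1 + M_2)/6 = 117/56, c_1 = M_1/2 = 509/28, d_1 = (M_2 - M_1)/(6h_1) = -687/56. So p'(0) = 117/56.

2.0893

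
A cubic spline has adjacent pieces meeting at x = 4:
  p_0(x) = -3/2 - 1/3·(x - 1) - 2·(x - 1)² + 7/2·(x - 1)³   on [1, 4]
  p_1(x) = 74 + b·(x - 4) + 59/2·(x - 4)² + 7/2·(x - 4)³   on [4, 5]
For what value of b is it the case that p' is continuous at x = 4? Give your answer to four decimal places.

p_0'(x) = -1/3 - 4·(x - 1) + 21/2·(x - 1)², so p_0'(4) = 493/6. On the right, p_1'(4) = b, so b = 493/6.

82.1667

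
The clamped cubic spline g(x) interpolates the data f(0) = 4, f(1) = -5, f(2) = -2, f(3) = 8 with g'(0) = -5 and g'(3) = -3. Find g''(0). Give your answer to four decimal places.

-21.4667

With M_i denoting the second derivative at x_i, h_i = 1, 1, 1, and Δ_i = (y_(i+1) − y_i)/h_i = -9, 3, 10:
  1·M_0 + 4·M_1 + 1·M_2 = 6(Δ_1 - Δ_0) = 72
  1·M_1 + 4·M_2 + 1·M_3 = 6(Δ_2 - Δ_1) = 42
Clamped end conditions give two more equations: 2h_0·M_0 + h_0·M_1 = 6(Δ_0 - g'(0)) = -24 and h_2·M_2 + 2h_2·M_3 = 6(g'(3) - Δ_2) = -78.
Solving the tridiagonal system: M_0 = -322/15, M_1 = 284/15, M_2 = 266/15, M_3 = -718/15.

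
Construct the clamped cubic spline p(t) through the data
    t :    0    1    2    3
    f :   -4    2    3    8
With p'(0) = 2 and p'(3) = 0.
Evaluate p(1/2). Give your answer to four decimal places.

With σ_i denoting the second derivative at x_i, h_i = 1, 1, 1, and Δ_i = (y_(i+1) − y_i)/h_i = 6, 1, 5:
  1·σ_0 + 4·σ_1 + 1·σ_2 = 6(Δ_1 - Δ_0) = -30
  1·σ_1 + 4·σ_2 + 1·σ_3 = 6(Δ_2 - Δ_1) = 24
Clamped end conditions give two more equations: 2h_0·σ_0 + h_0·σ_1 = 6(Δ_0 - p'(0)) = 24 and h_2·σ_2 + 2h_2·σ_3 = 6(p'(3) - Δ_2) = -30.
Solving: σ_0 = 304/15, σ_1 = -248/15, σ_2 = 238/15, σ_3 = -344/15.
On [0, 1], p(t) = -4 + 2·t + 152/15·t² - 92/15·t³.
With t = 1/2: p(1/2) = -37/30.

-1.2333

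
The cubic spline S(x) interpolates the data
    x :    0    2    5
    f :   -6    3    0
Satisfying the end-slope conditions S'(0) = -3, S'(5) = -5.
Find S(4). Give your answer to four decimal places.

4.1889

With m_i denoting the second derivative at x_i, h_i = 2, 3, and Δ_i = (y_(i+1) − y_i)/h_i = 9/2, -1:
  2·m_0 + 10·m_1 + 3·m_2 = 6(Δ_1 - Δ_0) = -33
Clamped end conditions give two more equations: 2h_0·m_0 + h_0·m_1 = 6(Δ_0 - S'(0)) = 45 and h_1·m_1 + 2h_1·m_2 = 6(S'(5) - Δ_1) = -24.
Solving the tridiagonal system: m_0 = 283/20, m_1 = -29/5, m_2 = -11/10.
On [2, 5], S(x) = 3 + 107/20·(x - 2) - 29/10·(x - 2)² + 47/180·(x - 2)³.
With (x - 2) = 2: S(4) = 377/90.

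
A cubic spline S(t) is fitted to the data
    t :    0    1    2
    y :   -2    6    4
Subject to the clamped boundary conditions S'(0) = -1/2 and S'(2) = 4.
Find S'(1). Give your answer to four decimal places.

Let M_i = S''(x_i). Step sizes h_i = 1, 1; slopes of the chords Δ_i = (y_(i+1) - y_i)/h_i = 8, -2.
  1·M_0 + 4·M_1 + 1·M_2 = 6(Δ_1 - Δ_0) = -60
Clamped end conditions give two more equations: 2h_0·M_0 + h_0·M_1 = 6(Δ_0 - S'(0)) = 51 and h_1·M_1 + 2h_1·M_2 = 6(S'(2) - Δ_1) = 36.
Solving: M_0 = 171/4, M_1 = -69/2, M_2 = 141/4.
On [1, 2], S'(t) = b_1 + 2c_1·(t - 1) + 3d_1·(t - 1)² with b_1 = Δ_1 - h_1(2M_1 + M_2)/6 = 29/8, c_1 = M_1/2 = -69/4, d_1 = (M_2 - M_1)/(6h_1) = 93/8. So S'(1) = 29/8.

3.6250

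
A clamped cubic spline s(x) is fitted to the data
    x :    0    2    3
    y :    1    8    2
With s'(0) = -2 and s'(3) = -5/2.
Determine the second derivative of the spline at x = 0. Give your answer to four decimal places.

17.5833

Write M_i for s''(x_i). With h_i = 2, 1 and divided differences Δ_i = 7/2, -6, the continuity of s' gives the tridiagonal system
  2·M_0 + 6·M_1 + 1·M_2 = 6(Δ_1 - Δ_0) = -57
Clamped end conditions give two more equations: 2h_0·M_0 + h_0·M_1 = 6(Δ_0 - s'(0)) = 33 and h_1·M_1 + 2h_1·M_2 = 6(s'(3) - Δ_1) = 21.
Forward elimination and back-substitution give M_0 = 211/12, M_1 = -56/3, M_2 = 119/6.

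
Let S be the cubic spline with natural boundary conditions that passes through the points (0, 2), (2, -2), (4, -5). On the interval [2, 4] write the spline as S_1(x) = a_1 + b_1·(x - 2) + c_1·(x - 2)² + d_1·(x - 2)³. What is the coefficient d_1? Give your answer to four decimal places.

With σ_i denoting the second derivative at x_i, h_i = 2, 2, and Δ_i = (y_(i+1) − y_i)/h_i = -2, -3/2:
  2·σ_0 + 8·σ_1 + 2·σ_2 = 6(Δ_1 - Δ_0) = 3
Natural end conditions: σ_0 = σ_2 = 0.
Forward elimination and back-substitution give σ_0 = 0, σ_1 = 3/8, σ_2 = 0.
On [2, 4], with S_1(x) = a_1 + b_1·(x - 2) + c_1·(x - 2)² + d_1·(x - 2)³: c_1 = σ_1/2 = 3/16, d_1 = (σ_2 - σ_1)/(6h_1) = -1/32, b_1 = Δ_1 - h_1(2σ_1 + σ_2)/6 = -7/4.

-0.0313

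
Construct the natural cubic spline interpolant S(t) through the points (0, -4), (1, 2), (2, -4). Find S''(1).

Write M_i for S''(x_i). With h_i = 1, 1 and divided differences Δ_i = 6, -6, the continuity of S' gives the tridiagonal system
  1·M_0 + 4·M_1 + 1·M_2 = 6(Δ_1 - Δ_0) = -72
Natural end conditions: M_0 = M_2 = 0.
Solving the tridiagonal system: M_0 = 0, M_1 = -18, M_2 = 0.

-18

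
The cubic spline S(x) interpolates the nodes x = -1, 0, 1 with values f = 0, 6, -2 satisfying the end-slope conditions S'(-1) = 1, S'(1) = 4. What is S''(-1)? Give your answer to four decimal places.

Put M_i = S'' at the i-th knot. Here h = (1, 1) and Δ = (6, -8), so the interior equations h_(i-1)·M_(i-1) + 2(h_(i-1)+h_i)·M_i + h_i·M_(i+1) = 6(Δ_i − Δ_(i-1)) read
  1·M_0 + 4·M_1 + 1·M_2 = 6(Δ_1 - Δ_0) = -84
Clamped end conditions give two more equations: 2h_0·M_0 + h_0·M_1 = 6(Δ_0 - S'(-1)) = 30 and h_1·M_1 + 2h_1·M_2 = 6(S'(1) - Δ_1) = 72.
Solving the tridiagonal system: M_0 = 75/2, M_1 = -45, M_2 = 117/2.

37.5000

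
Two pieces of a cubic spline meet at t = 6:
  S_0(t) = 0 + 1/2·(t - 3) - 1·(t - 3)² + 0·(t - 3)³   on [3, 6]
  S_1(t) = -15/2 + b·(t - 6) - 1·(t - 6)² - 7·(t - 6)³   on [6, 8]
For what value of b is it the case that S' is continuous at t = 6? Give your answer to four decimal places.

S_0'(t) = 1/2 - 2·(t - 3) + 0·(t - 3)², so S_0'(6) = -11/2. On the right, S_1'(6) = b, so b = -11/2.

-5.5000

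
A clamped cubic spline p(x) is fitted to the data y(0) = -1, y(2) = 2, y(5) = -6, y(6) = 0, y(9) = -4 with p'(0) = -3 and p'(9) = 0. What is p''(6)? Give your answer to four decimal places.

Let M_i = p''(x_i). Step sizes h_i = 2, 3, 1, 3; slopes of the chords Δ_i = (y_(i+1) - y_i)/h_i = 3/2, -8/3, 6, -4/3.
  2·M_0 + 10·M_1 + 3·M_2 = 6(Δ_1 - Δ_0) = -25
  3·M_1 + 8·M_2 + 1·M_3 = 6(Δ_2 - Δ_1) = 52
  1·M_2 + 8·M_3 + 3·M_4 = 6(Δ_3 - Δ_2) = -44
Clamped end conditions give two more equations: 2h_0·M_0 + h_0·M_1 = 6(Δ_0 - p'(0)) = 27 and h_3·M_3 + 2h_3·M_4 = 6(p'(9) - Δ_3) = 8.
Forward elimination and back-substitution give M_0 = 11371/1068, M_1 = -2081/267, M_2 = 5633/534, M_3 = -2405/267, M_4 = 1039/178.

-9.0075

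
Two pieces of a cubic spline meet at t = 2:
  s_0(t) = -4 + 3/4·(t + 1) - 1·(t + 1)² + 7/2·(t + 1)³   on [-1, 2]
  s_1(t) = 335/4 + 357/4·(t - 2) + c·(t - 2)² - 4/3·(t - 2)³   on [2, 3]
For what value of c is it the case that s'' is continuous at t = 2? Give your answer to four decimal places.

s_0''(t) = -2 + 21·(t + 1), so s_0''(2) = 61. On the right, s_1''(2) = 2c, so c = 61/2.

30.5000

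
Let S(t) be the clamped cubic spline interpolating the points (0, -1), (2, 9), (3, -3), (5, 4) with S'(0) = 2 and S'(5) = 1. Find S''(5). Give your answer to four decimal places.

Put M_i = S'' at the i-th knot. Here h = (2, 1, 2) and Δ = (5, -12, 7/2), so the interior equations h_(i-1)·M_(i-1) + 2(h_(i-1)+h_i)·M_i + h_i·M_(i+1) = 6(Δ_i − Δ_(i-1)) read
  2·M_0 + 6·M_1 + 1·M_2 = 6(Δ_1 - Δ_0) = -102
  1·M_1 + 6·M_2 + 2·M_3 = 6(Δ_2 - Δ_1) = 93
Clamped end conditions give two more equations: 2h_0·M_0 + h_0·M_1 = 6(Δ_0 - S'(0)) = 18 and h_2·M_2 + 2h_2·M_3 = 6(S'(5) - Δ_2) = -15.
Hence M_0 = 581/32, M_1 = -437/16, M_2 = 409/16, M_3 = -529/32.

-16.5313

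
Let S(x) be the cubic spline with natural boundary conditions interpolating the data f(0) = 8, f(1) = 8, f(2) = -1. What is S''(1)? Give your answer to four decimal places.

-13.5000

Put M_i = S'' at the i-th knot. Here h = (1, 1) and Δ = (0, -9), so the interior equations h_(i-1)·M_(i-1) + 2(h_(i-1)+h_i)·M_i + h_i·M_(i+1) = 6(Δ_i − Δ_(i-1)) read
  1·M_0 + 4·M_1 + 1·M_2 = 6(Δ_1 - Δ_0) = -54
Natural end conditions: M_0 = M_2 = 0.
Forward elimination and back-substitution give M_0 = 0, M_1 = -27/2, M_2 = 0.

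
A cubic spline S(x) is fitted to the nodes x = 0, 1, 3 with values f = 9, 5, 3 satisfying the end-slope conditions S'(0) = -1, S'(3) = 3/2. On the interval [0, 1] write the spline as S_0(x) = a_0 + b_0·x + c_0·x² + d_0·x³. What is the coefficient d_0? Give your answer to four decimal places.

2.5833

With σ_i denoting the second derivative at x_i, h_i = 1, 2, and Δ_i = (y_(i+1) − y_i)/h_i = -4, -1:
  1·σ_0 + 6·σ_1 + 2·σ_2 = 6(Δ_1 - Δ_0) = 18
Clamped end conditions give two more equations: 2h_0·σ_0 + h_0·σ_1 = 6(Δ_0 - S'(0)) = -18 and h_1·σ_1 + 2h_1·σ_2 = 6(S'(3) - Δ_1) = 15.
Hence σ_0 = -67/6, σ_1 = 13/3, σ_2 = 19/12.
On [0, 1], with S_0(x) = a_0 + b_0·x + c_0·x² + d_0·x³: c_0 = σ_0/2 = -67/12, d_0 = (σ_1 - σ_0)/(6h_0) = 31/12, b_0 = Δ_0 - h_0(2σ_0 + σ_1)/6 = -1.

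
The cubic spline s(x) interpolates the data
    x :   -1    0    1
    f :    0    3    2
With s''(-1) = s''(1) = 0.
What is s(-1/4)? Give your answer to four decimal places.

2.5781

Let M_i = s''(x_i). Step sizes h_i = 1, 1; slopes of the chords Δ_i = (y_(i+1) - y_i)/h_i = 3, -1.
  1·M_0 + 4·M_1 + 1·M_2 = 6(Δ_1 - Δ_0) = -24
Natural end conditions: M_0 = M_2 = 0.
Solving the tridiagonal system: M_0 = 0, M_1 = -6, M_2 = 0.
On [-1, 0], s(x) = 0 + 4·(x + 1) + 0·(x + 1)² - 1·(x + 1)³.
With (x + 1) = 3/4: s(-1/4) = 165/64.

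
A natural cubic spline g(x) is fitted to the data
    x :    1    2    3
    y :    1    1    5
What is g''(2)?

Write M_i for g''(x_i). With h_i = 1, 1 and divided differences Δ_i = 0, 4, the continuity of g' gives the tridiagonal system
  1·M_0 + 4·M_1 + 1·M_2 = 6(Δ_1 - Δ_0) = 24
Natural end conditions: M_0 = M_2 = 0.
Solving the tridiagonal system: M_0 = 0, M_1 = 6, M_2 = 0.

6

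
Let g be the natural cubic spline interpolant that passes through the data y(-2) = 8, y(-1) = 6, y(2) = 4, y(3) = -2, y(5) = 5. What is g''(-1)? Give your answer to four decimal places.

3.4876

With M_i denoting the second derivative at x_i, h_i = 1, 3, 1, 2, and Δ_i = (y_(i+1) − y_i)/h_i = -2, -2/3, -6, 7/2:
  1·M_0 + 8·M_1 + 3·M_2 = 6(Δ_1 - Δ_0) = 8
  3·M_1 + 8·M_2 + 1·M_3 = 6(Δ_2 - Δ_1) = -32
  1·M_2 + 6·M_3 + 2·M_4 = 6(Δ_3 - Δ_2) = 57
Natural end conditions: M_0 = M_4 = 0.
Solving the tridiagonal system: M_0 = 0, M_1 = 1123/322, M_2 = -1068/161, M_3 = 3415/322, M_4 = 0.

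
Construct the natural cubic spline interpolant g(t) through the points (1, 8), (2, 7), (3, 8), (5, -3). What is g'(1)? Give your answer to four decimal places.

With m_i denoting the second derivative at x_i, h_i = 1, 1, 2, and Δ_i = (y_(i+1) − y_i)/h_i = -1, 1, -11/2:
  1·m_0 + 4·m_1 + 1·m_2 = 6(Δ_1 - Δ_0) = 12
  1·m_1 + 6·m_2 + 2·m_3 = 6(Δ_2 - Δ_1) = -39
Natural end conditions: m_0 = m_3 = 0.
Hence m_0 = 0, m_1 = 111/23, m_2 = -168/23, m_3 = 0.
On [1, 2], g'(t) = b_0 + 2c_0·(t - 1) + 3d_0·(t - 1)² with b_0 = Δ_0 - h_0(2m_0 + m_1)/6 = -83/46, c_0 = m_0/2 = 0, d_0 = (m_1 - m_0)/(6h_0) = 37/46. So g'(1) = -83/46.

-1.8043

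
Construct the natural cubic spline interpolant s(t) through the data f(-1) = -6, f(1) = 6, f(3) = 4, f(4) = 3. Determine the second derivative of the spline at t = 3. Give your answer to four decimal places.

1.9091

Put m_i = s'' at the i-th knot. Here h = (2, 2, 1) and Δ = (6, -1, -1), so the interior equations h_(i-1)·m_(i-1) + 2(h_(i-1)+h_i)·m_i + h_i·m_(i+1) = 6(Δ_i − Δ_(i-1)) read
  2·m_0 + 8·m_1 + 2·m_2 = 6(Δ_1 - Δ_0) = -42
  2·m_1 + 6·m_2 + 1·m_3 = 6(Δ_2 - Δ_1) = 0
Natural end conditions: m_0 = m_3 = 0.
Solving the tridiagonal system: m_0 = 0, m_1 = -63/11, m_2 = 21/11, m_3 = 0.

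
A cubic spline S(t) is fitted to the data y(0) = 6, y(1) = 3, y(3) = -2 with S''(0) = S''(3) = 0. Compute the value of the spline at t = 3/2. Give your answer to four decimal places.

Put σ_i = S'' at the i-th knot. Here h = (1, 2) and Δ = (-3, -5/2), so the interior equations h_(i-1)·σ_(i-1) + 2(h_(i-1)+h_i)·σ_i + h_i·σ_(i+1) = 6(Δ_i − Δ_(i-1)) read
  1·σ_0 + 6·σ_1 + 2·σ_2 = 6(Δ_1 - Δ_0) = 3
Natural end conditions: σ_0 = σ_2 = 0.
Forward elimination and back-substitution give σ_0 = 0, σ_1 = 1/2, σ_2 = 0.
On [1, 3], S(t) = 3 - 17/6·(t - 1) + 1/4·(t - 1)² - 1/24·(t - 1)³.
With (t - 1) = 1/2: S(3/2) = 105/64.

1.6406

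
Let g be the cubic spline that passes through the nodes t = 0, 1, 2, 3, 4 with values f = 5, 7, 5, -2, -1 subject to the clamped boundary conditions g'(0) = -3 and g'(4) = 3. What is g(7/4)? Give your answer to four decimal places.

Put m_i = g'' at the i-th knot. Here h = (1, 1, 1, 1) and Δ = (2, -2, -7, 1), so the interior equations h_(i-1)·m_(i-1) + 2(h_(i-1)+h_i)·m_i + h_i·m_(i+1) = 6(Δ_i − Δ_(i-1)) read
  1·m_0 + 4·m_1 + 1·m_2 = 6(Δ_1 - Δ_0) = -24
  1·m_1 + 4·m_2 + 1·m_3 = 6(Δ_2 - Δ_1) = -30
  1·m_2 + 4·m_3 + 1·m_4 = 6(Δ_3 - Δ_2) = 48
Clamped end conditions give two more equations: 2h_0·m_0 + h_0·m_1 = 6(Δ_0 - g'(0)) = 30 and h_3·m_3 + 2h_3·m_4 = 6(g'(4) - Δ_3) = 12.
Solving: m_0 = 135/7, m_1 = -60/7, m_2 = -9, m_3 = 102/7, m_4 = -9/7.
On [1, 2], g(t) = 7 + 33/14·(t - 1) - 30/7·(t - 1)² - 1/14·(t - 1)³.
With (t - 1) = 3/4: g(7/4) = 5669/896.

6.3270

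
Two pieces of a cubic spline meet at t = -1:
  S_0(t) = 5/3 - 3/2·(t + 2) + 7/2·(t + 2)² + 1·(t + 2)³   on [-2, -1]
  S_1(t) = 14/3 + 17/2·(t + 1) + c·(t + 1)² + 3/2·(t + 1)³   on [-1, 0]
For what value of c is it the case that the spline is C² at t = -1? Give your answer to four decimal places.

S_0''(t) = 7 + 6·(t + 2), so S_0''(-1) = 13. On the right, S_1''(-1) = 2c, so c = 13/2.

6.5000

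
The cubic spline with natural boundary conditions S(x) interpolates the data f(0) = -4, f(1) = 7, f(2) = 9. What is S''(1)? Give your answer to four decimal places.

-13.5000

Write σ_i for S''(x_i). With h_i = 1, 1 and divided differences Δ_i = 11, 2, the continuity of S' gives the tridiagonal system
  1·σ_0 + 4·σ_1 + 1·σ_2 = 6(Δ_1 - Δ_0) = -54
Natural end conditions: σ_0 = σ_2 = 0.
Solving: σ_0 = 0, σ_1 = -27/2, σ_2 = 0.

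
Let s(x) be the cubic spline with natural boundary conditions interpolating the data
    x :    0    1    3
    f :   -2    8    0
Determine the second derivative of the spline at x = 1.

Let σ_i = s''(x_i). Step sizes h_i = 1, 2; slopes of the chords Δ_i = (y_(i+1) - y_i)/h_i = 10, -4.
  1·σ_0 + 6·σ_1 + 2·σ_2 = 6(Δ_1 - Δ_0) = -84
Natural end conditions: σ_0 = σ_2 = 0.
Solving the tridiagonal system: σ_0 = 0, σ_1 = -14, σ_2 = 0.

-14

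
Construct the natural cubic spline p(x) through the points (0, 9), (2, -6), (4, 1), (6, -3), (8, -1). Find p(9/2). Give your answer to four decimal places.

Let σ_i = p''(x_i). Step sizes h_i = 2, 2, 2, 2; slopes of the chords Δ_i = (y_(i+1) - y_i)/h_i = -15/2, 7/2, -2, 1.
  2·σ_0 + 8·σ_1 + 2·σ_2 = 6(Δ_1 - Δ_0) = 66
  2·σ_1 + 8·σ_2 + 2·σ_3 = 6(Δ_2 - Δ_1) = -33
  2·σ_2 + 8·σ_3 + 2·σ_4 = 6(Δ_3 - Δ_2) = 18
Natural end conditions: σ_0 = σ_4 = 0.
Solving: σ_0 = 0, σ_1 = 285/28, σ_2 = -54/7, σ_3 = 117/28, σ_4 = 0.
On [4, 6], p(x) = 1 + 7/4·(x - 4) - 27/7·(x - 4)² + 111/112·(x - 4)³.
With (x - 4) = 1/2: p(9/2) = 927/896.

1.0346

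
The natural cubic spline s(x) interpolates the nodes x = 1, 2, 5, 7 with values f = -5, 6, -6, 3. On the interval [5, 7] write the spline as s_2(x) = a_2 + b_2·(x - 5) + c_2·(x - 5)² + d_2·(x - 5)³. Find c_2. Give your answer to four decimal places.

Put M_i = s'' at the i-th knot. Here h = (1, 3, 2) and Δ = (11, -4, 9/2), so the interior equations h_(i-1)·M_(i-1) + 2(h_(i-1)+h_i)·M_i + h_i·M_(i+1) = 6(Δ_i − Δ_(i-1)) read
  1·M_0 + 8·M_1 + 3·M_2 = 6(Δ_1 - Δ_0) = -90
  3·M_1 + 10·M_2 + 2·M_3 = 6(Δ_2 - Δ_1) = 51
Natural end conditions: M_0 = M_3 = 0.
Solving: M_0 = 0, M_1 = -1053/71, M_2 = 678/71, M_3 = 0.
On [5, 7], with s_2(x) = a_2 + b_2·(x - 5) + c_2·(x - 5)² + d_2·(x - 5)³: c_2 = M_2/2 = 339/71, d_2 = (M_3 - M_2)/(6h_2) = -113/142, b_2 = Δ_2 - h_2(2M_2 + M_3)/6 = -265/142.

4.7746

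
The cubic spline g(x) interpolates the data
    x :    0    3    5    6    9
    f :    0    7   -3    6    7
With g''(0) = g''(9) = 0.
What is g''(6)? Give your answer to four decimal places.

Let M_i = g''(x_i). Step sizes h_i = 3, 2, 1, 3; slopes of the chords Δ_i = (y_(i+1) - y_i)/h_i = 7/3, -5, 9, 1/3.
  3·M_0 + 10·M_1 + 2·M_2 = 6(Δ_1 - Δ_0) = -44
  2·M_1 + 6·M_2 + 1·M_3 = 6(Δ_2 - Δ_1) = 84
  1·M_2 + 8·M_3 + 3·M_4 = 6(Δ_3 - Δ_2) = -52
Natural end conditions: M_0 = M_4 = 0.
Hence M_0 = 0, M_1 = -586/73, M_2 = 1324/73, M_3 = -640/73, M_4 = 0.

-8.7671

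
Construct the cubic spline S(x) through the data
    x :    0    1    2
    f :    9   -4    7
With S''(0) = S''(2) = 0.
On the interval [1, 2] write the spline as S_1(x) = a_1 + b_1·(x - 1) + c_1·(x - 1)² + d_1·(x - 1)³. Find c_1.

Put M_i = S'' at the i-th knot. Here h = (1, 1) and Δ = (-13, 11), so the interior equations h_(i-1)·M_(i-1) + 2(h_(i-1)+h_i)·M_i + h_i·M_(i+1) = 6(Δ_i − Δ_(i-1)) read
  1·M_0 + 4·M_1 + 1·M_2 = 6(Δ_1 - Δ_0) = 144
Natural end conditions: M_0 = M_2 = 0.
Solving: M_0 = 0, M_1 = 36, M_2 = 0.
On [1, 2], with S_1(x) = a_1 + b_1·(x - 1) + c_1·(x - 1)² + d_1·(x - 1)³: c_1 = M_1/2 = 18, d_1 = (M_2 - M_1)/(6h_1) = -6, b_1 = Δ_1 - h_1(2M_1 + M_2)/6 = -1.

18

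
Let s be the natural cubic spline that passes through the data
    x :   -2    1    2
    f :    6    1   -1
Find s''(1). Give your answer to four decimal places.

Put M_i = s'' at the i-th knot. Here h = (3, 1) and Δ = (-5/3, -2), so the interior equations h_(i-1)·M_(i-1) + 2(h_(i-1)+h_i)·M_i + h_i·M_(i+1) = 6(Δ_i − Δ_(i-1)) read
  3·M_0 + 8·M_1 + 1·M_2 = 6(Δ_1 - Δ_0) = -2
Natural end conditions: M_0 = M_2 = 0.
Hence M_0 = 0, M_1 = -1/4, M_2 = 0.

-0.2500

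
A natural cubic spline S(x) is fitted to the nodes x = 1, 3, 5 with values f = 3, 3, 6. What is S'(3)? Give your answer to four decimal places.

0.7500

With M_i denoting the second derivative at x_i, h_i = 2, 2, and Δ_i = (y_(i+1) − y_i)/h_i = 0, 3/2:
  2·M_0 + 8·M_1 + 2·M_2 = 6(Δ_1 - Δ_0) = 9
Natural end conditions: M_0 = M_2 = 0.
Solving: M_0 = 0, M_1 = 9/8, M_2 = 0.
On [3, 5], S'(x) = b_1 + 2c_1·(x - 3) + 3d_1·(x - 3)² with b_1 = Δ_1 - h_1(2M_1 + M_2)/6 = 3/4, c_1 = M_1/2 = 9/16, d_1 = (M_2 - M_1)/(6h_1) = -3/32. So S'(3) = 3/4.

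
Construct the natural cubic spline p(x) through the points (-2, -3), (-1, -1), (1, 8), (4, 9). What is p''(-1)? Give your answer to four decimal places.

3.5714

Put M_i = p'' at the i-th knot. Here h = (1, 2, 3) and Δ = (2, 9/2, 1/3), so the interior equations h_(i-1)·M_(i-1) + 2(h_(i-1)+h_i)·M_i + h_i·M_(i+1) = 6(Δ_i − Δ_(i-1)) read
  1·M_0 + 6·M_1 + 2·M_2 = 6(Δ_1 - Δ_0) = 15
  2·M_1 + 10·M_2 + 3·M_3 = 6(Δ_2 - Δ_1) = -25
Natural end conditions: M_0 = M_3 = 0.
Hence M_0 = 0, M_1 = 25/7, M_2 = -45/14, M_3 = 0.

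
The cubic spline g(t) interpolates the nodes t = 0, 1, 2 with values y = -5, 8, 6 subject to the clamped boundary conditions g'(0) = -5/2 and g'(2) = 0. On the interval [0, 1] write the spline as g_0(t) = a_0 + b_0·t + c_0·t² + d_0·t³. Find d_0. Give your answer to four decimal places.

Put m_i = g'' at the i-th knot. Here h = (1, 1) and Δ = (13, -2), so the interior equations h_(i-1)·m_(i-1) + 2(h_(i-1)+h_i)·m_i + h_i·m_(i+1) = 6(Δ_i − Δ_(i-1)) read
  1·m_0 + 4·m_1 + 1·m_2 = 6(Δ_1 - Δ_0) = -90
Clamped end conditions give two more equations: 2h_0·m_0 + h_0·m_1 = 6(Δ_0 - g'(0)) = 93 and h_1·m_1 + 2h_1·m_2 = 6(g'(2) - Δ_1) = 12.
Hence m_0 = 281/4, m_1 = -95/2, m_2 = 119/4.
On [0, 1], with g_0(t) = a_0 + b_0·t + c_0·t² + d_0·t³: c_0 = m_0/2 = 281/8, d_0 = (m_1 - m_0)/(6h_0) = -157/8, b_0 = Δ_0 - h_0(2m_0 + m_1)/6 = -5/2.

-19.6250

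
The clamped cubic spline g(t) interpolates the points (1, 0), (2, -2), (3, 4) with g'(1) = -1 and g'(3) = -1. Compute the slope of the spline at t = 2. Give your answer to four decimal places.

Put M_i = g'' at the i-th knot. Here h = (1, 1) and Δ = (-2, 6), so the interior equations h_(i-1)·M_(i-1) + 2(h_(i-1)+h_i)·M_i + h_i·M_(i+1) = 6(Δ_i − Δ_(i-1)) read
  1·M_0 + 4·M_1 + 1·M_2 = 6(Δ_1 - Δ_0) = 48
Clamped end conditions give two more equations: 2h_0·M_0 + h_0·M_1 = 6(Δ_0 - g'(1)) = -6 and h_1·M_1 + 2h_1·M_2 = 6(g'(3) - Δ_1) = -42.
Forward elimination and back-substitution give M_0 = -15, M_1 = 24, M_2 = -33.
On [2, 3], g'(t) = b_1 + 2c_1·(t - 2) + 3d_1·(t - 2)² with b_1 = Δ_1 - h_1(2M_1 + M_2)/6 = 7/2, c_1 = M_1/2 = 12, d_1 = (M_2 - M_1)/(6h_1) = -19/2. So g'(2) = 7/2.

3.5000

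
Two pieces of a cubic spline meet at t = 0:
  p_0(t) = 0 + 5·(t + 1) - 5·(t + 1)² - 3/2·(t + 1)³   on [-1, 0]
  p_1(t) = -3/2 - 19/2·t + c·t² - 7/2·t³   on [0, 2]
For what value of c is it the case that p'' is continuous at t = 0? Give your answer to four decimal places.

p_0''(t) = -10 - 9·(t + 1), so p_0''(0) = -19. On the right, p_1''(0) = 2c, so c = -19/2.

-9.5000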